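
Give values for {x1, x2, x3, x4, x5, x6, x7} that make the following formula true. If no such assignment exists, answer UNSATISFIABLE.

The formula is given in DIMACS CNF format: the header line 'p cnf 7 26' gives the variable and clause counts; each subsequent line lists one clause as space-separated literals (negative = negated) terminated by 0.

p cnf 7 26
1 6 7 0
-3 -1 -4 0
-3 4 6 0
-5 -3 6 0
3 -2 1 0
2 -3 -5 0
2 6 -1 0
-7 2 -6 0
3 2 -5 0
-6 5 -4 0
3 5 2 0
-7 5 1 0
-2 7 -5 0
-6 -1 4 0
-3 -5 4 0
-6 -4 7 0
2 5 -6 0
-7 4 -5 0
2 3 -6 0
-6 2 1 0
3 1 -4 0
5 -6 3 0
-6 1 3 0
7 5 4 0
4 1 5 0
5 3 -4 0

x1 ↦ False, x2 ↦ True, x3 ↦ True, x4 ↦ True, x5 ↦ True, x6 ↦ True, x7 ↦ True

Try x1 = False.
Try x6 = True.
Unit clause (x2) forces x2 = True.
Unit clause (x3) forces x3 = True.
Try x5 = True.
Unit clause (x7) forces x7 = True.
Unit clause (x4) forces x4 = True.
This assignment satisfies each clause.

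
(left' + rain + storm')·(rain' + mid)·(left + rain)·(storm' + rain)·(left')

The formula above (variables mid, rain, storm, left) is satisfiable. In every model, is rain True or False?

True

Suppose rain = 0.
(left) alone gives left = 1.
Now (left') is unsatisfied and unit — conflict.
So every satisfying assignment has rain = True.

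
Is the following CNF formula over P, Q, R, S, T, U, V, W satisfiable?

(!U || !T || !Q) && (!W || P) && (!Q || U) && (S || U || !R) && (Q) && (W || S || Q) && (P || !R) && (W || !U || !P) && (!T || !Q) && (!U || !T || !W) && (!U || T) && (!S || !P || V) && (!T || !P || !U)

No

(Q) alone gives Q = true.
(U) alone gives U = true.
(!T) alone gives T = false.
But (T) is also a unit clause — contradiction.
No assignment satisfies every clause.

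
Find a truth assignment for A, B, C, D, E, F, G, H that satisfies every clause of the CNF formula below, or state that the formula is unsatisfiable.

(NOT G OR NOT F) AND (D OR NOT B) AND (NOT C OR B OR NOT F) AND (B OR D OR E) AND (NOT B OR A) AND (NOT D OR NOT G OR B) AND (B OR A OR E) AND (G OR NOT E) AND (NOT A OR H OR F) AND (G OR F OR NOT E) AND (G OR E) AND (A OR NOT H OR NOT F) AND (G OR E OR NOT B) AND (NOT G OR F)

UNSATISFIABLE

Branch on G: set G = false.
(NOT E) alone gives E = false.
That conflicts with the unit clause (E).
Undo G and try G = true.
(NOT F) alone gives F = false.
That conflicts with the unit clause (F).
Either choice for G ends in contradiction.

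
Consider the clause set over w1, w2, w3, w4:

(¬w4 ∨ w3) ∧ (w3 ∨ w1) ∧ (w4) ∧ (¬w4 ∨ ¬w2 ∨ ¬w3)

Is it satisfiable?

The clause (w4) is unit, so w4 = True.
The clause (w3) is unit, so w3 = True.
The clause (¬w2) is unit, so w2 = False.
All clauses hold; w1 can take either value.
A satisfying assignment: w1 ↦ True,  w2 ↦ False,  w3 ↦ True,  w4 ↦ True.

Yes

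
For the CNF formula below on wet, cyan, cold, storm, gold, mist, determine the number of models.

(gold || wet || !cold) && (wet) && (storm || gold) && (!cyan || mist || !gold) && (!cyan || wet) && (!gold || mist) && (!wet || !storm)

There are 2^6 = 64 truth assignments over (wet, cyan, cold, storm, gold, mist).
Split on storm. With storm = true, the clauses containing storm are satisfied and !storm drops from the rest; 0 of the 2^5 = 32 assignments to the other variables satisfy what remains.
With storm = false, by the same count on the reduced clause set, 4 assignments work.
(One model: wet=T, cyan=F, cold=F, storm=F, gold=T, mist=T.)
Total: 0 + 4 = 4.

4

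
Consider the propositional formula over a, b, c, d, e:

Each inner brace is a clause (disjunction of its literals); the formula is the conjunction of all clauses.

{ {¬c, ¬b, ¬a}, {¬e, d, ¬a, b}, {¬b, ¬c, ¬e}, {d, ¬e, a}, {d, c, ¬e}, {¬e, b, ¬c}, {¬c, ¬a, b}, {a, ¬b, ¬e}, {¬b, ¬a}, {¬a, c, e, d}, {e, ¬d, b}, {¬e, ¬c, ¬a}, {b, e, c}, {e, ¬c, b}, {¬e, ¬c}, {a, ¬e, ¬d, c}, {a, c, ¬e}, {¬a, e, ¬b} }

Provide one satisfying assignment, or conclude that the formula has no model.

a ↦ False, b ↦ True, c ↦ True, d ↦ False, e ↦ False

Branch on b: set b = True.
From the singleton clause (¬a), a = False.
From the singleton clause (¬e), e = False.
All clauses hold; c, d can take either value.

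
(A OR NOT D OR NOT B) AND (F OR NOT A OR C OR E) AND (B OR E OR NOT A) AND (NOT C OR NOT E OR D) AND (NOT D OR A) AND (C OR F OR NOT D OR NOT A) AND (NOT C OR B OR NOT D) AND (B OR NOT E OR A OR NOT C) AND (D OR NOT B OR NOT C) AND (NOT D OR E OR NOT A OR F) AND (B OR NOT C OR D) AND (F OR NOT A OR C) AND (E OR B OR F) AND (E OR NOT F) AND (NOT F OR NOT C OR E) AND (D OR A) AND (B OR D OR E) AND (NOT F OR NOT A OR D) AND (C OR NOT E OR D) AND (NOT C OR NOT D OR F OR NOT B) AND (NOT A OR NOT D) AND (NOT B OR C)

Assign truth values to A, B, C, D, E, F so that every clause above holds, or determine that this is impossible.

UNSATISFIABLE

Suppose D = false.
(A) alone gives A = true.
(NOT F) alone gives F = false.
(C) alone gives C = true.
(NOT E) alone gives E = false.
(B) alone gives B = true.
Now (NOT B) is unsatisfied and unit — conflict.
Undo D and try D = true.
(A) alone gives A = true.
Now (NOT A) is unsatisfied and unit — conflict.
Both values of D lead to a conflict.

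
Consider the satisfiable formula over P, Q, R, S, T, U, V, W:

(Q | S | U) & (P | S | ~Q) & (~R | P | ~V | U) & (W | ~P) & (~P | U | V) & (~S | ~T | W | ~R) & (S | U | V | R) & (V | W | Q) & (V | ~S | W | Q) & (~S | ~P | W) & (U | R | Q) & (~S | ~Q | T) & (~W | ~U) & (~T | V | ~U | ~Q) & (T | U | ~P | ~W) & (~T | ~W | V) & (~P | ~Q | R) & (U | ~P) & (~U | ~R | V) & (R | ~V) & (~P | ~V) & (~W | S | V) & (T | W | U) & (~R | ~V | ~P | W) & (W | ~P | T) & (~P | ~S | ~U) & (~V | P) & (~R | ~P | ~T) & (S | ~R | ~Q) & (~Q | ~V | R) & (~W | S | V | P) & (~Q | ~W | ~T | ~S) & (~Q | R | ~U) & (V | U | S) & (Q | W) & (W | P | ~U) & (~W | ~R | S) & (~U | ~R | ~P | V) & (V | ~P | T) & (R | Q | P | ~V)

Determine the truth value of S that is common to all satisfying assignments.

Suppose S = 0.
Branch on Q: set Q = 1.
Unit clause (P) forces P = 1.
Unit clause (W) forces W = 1.
Unit clause (~U) forces U = 0.
But (U) is also a unit clause — contradiction.
Backtrack on Q: now try Q = 0.
Unit clause (U) forces U = 1.
Unit clause (~W) forces W = 0.
But (W) is also a unit clause — contradiction.
Both values of Q lead to a conflict.
So every satisfying assignment has S = True.

True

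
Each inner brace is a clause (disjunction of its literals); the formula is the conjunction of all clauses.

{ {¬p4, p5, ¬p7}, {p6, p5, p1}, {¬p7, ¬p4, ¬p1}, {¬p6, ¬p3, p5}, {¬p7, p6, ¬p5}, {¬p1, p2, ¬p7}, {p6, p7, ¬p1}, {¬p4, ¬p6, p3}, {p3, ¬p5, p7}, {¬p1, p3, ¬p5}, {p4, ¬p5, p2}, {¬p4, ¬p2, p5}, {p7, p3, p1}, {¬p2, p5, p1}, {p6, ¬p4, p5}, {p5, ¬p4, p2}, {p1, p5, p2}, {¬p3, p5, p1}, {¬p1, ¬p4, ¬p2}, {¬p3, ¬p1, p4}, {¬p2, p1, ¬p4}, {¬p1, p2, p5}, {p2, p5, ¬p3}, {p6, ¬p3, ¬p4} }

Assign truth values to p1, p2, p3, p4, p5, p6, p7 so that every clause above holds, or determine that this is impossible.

Try p4 = False.
Try p5 = False.
Try p6 = True.
Unit clause (¬p3) forces p3 = False.
Try p7 = False.
Unit clause (p1) forces p1 = True.
Unit clause (p2) forces p2 = True.
All clauses are satisfied.

p1=True, p2=True, p3=False, p4=False, p5=False, p6=True, p7=False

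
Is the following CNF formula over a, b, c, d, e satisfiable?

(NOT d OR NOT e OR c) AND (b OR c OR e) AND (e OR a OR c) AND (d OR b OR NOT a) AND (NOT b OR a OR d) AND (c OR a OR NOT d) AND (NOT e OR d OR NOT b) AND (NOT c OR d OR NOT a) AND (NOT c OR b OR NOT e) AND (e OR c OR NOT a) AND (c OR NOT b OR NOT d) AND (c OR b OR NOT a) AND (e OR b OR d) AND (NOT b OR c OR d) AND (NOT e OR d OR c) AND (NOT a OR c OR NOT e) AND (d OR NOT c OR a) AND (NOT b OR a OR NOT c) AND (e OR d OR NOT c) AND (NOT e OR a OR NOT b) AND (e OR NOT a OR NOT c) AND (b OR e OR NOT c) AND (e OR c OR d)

Suppose d = true.
Suppose e = true.
(c) alone gives c = true.
(b) alone gives b = true.
(a) alone gives a = true.
Every clause now holds.
A satisfying assignment: a=true; b=true; c=true; d=true; e=true.

Yes, satisfiable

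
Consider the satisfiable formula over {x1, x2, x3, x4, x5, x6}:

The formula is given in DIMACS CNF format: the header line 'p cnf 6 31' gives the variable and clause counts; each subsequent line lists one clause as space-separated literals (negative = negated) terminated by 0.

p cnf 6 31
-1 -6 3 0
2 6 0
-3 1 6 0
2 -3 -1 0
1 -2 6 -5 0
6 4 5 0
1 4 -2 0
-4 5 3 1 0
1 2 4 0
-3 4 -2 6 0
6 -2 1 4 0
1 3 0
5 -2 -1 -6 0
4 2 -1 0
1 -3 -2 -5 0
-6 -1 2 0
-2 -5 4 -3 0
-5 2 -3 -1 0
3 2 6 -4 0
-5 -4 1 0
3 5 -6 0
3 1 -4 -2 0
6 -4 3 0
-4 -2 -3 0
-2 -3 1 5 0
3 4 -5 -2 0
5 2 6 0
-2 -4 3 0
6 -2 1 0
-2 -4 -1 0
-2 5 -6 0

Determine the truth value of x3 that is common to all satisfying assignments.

True

Suppose x3 = False.
The clause (x1) is unit, so x1 = True.
The clause (¬x6) is unit, so x6 = False.
The clause (x2) is unit, so x2 = True.
The clause (¬x4) is unit, so x4 = False.
The clause (x5) is unit, so x5 = True.
But (¬x5) is also a unit clause — contradiction.
So every satisfying assignment has x3 = True.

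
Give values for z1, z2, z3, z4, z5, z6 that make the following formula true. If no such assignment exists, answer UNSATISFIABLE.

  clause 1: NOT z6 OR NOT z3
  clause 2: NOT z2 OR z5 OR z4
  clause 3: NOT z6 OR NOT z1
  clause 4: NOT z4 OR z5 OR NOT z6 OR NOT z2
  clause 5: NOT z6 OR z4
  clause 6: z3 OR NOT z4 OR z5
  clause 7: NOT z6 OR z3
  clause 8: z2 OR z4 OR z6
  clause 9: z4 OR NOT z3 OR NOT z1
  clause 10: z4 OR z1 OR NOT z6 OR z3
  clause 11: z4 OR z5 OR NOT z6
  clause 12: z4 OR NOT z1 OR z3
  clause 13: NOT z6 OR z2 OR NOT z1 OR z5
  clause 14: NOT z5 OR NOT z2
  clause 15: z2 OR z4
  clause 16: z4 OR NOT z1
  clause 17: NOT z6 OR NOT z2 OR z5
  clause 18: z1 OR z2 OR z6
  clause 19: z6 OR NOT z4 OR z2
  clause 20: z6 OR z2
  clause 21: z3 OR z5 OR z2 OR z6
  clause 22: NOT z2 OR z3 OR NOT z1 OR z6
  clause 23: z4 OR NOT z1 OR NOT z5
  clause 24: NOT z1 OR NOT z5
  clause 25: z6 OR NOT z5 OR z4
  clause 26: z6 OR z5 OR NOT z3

Case z6 = false:
From the singleton clause (z2), z2 = true.
From the singleton clause (NOT z5), z5 = false.
From the singleton clause (z4), z4 = true.
From the singleton clause (z3), z3 = true.
But (NOT z3) is also a unit clause — contradiction.
So z6 must be the other value — set z6 = true.
From the singleton clause (NOT z3), z3 = false.
But (z3) is also a unit clause — contradiction.
Neither z6 = true nor z6 = false works.

UNSATISFIABLE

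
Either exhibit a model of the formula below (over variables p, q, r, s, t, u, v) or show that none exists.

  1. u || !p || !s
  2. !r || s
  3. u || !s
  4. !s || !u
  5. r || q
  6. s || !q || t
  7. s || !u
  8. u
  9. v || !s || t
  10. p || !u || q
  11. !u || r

UNSATISFIABLE

Unit clause (u) forces u = true.
Unit clause (!s) forces s = false.
But (s) is also a unit clause — contradiction.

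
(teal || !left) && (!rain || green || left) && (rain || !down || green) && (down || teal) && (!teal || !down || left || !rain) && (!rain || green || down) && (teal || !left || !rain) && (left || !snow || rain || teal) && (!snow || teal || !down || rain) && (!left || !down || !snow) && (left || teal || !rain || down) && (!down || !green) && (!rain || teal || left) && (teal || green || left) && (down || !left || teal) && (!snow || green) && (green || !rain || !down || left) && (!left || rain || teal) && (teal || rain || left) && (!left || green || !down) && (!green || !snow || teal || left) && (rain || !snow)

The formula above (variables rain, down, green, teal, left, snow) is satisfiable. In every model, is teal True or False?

Suppose teal = false.
Unit clause (!left) forces left = false.
Unit clause (down) forces down = true.
Unit clause (!green) forces green = false.
But (green) is also a unit clause — contradiction.
So every satisfying assignment has teal = True.

True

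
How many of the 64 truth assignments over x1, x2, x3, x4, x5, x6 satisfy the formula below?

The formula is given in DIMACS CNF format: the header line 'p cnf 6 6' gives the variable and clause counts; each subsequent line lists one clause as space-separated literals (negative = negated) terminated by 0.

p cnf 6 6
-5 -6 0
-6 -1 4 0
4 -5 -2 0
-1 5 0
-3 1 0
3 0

3

There are 2^6 = 64 truth assignments over (x1, x2, x3, x4, x5, x6).
Split on x3. With x3 = True, the clauses containing x3 are satisfied and ¬x3 drops from the rest; 3 of the 2^5 = 32 assignments to the other variables satisfy what remains.
With x3 = False, by the same count on the reduced clause set, 0 assignments work.
(One model: x1=T, x2=F, x3=T, x4=F, x5=T, x6=F.)
Total: 3 + 0 = 3.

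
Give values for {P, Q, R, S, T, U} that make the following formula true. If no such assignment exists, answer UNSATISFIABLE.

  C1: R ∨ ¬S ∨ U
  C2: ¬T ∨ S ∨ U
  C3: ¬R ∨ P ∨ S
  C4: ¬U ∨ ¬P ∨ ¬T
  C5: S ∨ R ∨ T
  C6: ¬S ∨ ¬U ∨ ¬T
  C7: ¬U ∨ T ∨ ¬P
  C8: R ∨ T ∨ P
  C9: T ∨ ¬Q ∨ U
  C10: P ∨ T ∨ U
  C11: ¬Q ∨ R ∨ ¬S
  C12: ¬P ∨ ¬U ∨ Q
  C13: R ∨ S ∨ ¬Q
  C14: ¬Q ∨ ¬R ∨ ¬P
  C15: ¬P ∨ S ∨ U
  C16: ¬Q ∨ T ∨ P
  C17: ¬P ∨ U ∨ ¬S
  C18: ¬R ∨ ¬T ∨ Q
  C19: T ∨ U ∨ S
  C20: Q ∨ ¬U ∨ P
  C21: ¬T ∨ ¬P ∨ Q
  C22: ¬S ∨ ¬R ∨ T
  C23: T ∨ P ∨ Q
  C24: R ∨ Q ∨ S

Try R = True.
Try P = False.
(S) alone gives S = True.
(T) alone gives T = True.
(¬U) alone gives U = False.
(Q) alone gives Q = True.
All clauses are satisfied.

P ↦ False,  Q ↦ True,  R ↦ True,  S ↦ True,  T ↦ True,  U ↦ False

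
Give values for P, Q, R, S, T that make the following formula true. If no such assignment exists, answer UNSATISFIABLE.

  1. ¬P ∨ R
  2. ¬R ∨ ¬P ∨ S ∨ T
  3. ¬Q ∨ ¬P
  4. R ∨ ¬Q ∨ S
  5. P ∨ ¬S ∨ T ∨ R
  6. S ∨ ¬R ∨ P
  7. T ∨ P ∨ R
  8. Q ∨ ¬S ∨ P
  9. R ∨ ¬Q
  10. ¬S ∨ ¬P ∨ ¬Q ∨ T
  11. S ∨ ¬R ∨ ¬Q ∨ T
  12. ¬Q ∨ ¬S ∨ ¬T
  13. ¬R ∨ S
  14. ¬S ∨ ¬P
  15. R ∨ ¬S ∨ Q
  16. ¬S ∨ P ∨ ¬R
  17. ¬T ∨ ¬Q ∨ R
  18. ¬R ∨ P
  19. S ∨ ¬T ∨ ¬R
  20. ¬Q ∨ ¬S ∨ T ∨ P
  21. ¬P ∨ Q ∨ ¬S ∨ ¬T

P ↦ False, Q ↦ False, R ↦ False, S ↦ False, T ↦ True

Branch on P: set P = False.
The clause (¬R) is unit, so R = False.
The clause (T) is unit, so T = True.
The clause (¬Q) is unit, so Q = False.
The clause (¬S) is unit, so S = False.
All clauses are satisfied.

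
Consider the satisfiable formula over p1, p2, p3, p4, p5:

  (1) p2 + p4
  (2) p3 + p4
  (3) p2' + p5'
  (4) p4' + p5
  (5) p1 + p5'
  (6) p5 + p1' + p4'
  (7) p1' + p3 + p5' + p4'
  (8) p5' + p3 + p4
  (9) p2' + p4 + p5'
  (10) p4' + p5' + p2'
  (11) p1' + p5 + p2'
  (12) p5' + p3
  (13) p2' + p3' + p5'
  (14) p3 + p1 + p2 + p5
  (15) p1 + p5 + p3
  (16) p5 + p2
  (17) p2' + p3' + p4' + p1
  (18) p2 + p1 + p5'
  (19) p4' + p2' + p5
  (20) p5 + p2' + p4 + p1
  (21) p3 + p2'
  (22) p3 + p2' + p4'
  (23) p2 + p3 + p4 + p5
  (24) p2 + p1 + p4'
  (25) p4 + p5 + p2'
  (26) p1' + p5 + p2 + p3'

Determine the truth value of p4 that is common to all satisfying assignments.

Suppose p4 = 0.
(p2) alone gives p2 = 1.
(p3) alone gives p3 = 1.
(p5') alone gives p5 = 0.
That conflicts with the unit clause (p5).
So every satisfying assignment has p4 = True.

True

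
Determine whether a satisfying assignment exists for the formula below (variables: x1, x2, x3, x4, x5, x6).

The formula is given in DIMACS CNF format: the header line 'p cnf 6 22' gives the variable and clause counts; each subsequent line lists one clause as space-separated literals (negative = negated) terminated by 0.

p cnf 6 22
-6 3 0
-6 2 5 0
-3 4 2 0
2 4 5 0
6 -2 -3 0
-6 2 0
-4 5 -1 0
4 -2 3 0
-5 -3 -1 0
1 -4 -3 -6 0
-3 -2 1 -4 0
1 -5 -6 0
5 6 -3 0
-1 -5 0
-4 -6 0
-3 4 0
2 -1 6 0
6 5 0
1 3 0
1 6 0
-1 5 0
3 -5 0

Suppose x6 = False.
Unit clause (x5) forces x5 = True.
Unit clause (¬x1) forces x1 = False.
Now (x1) is unsatisfied and unit — conflict.
Backtrack on x6: now try x6 = True.
Unit clause (x3) forces x3 = True.
Unit clause (x2) forces x2 = True.
Unit clause (¬x4) forces x4 = False.
Now (x4) is unsatisfied and unit — conflict.
Either choice for x6 ends in contradiction.
No assignment satisfies every clause.

No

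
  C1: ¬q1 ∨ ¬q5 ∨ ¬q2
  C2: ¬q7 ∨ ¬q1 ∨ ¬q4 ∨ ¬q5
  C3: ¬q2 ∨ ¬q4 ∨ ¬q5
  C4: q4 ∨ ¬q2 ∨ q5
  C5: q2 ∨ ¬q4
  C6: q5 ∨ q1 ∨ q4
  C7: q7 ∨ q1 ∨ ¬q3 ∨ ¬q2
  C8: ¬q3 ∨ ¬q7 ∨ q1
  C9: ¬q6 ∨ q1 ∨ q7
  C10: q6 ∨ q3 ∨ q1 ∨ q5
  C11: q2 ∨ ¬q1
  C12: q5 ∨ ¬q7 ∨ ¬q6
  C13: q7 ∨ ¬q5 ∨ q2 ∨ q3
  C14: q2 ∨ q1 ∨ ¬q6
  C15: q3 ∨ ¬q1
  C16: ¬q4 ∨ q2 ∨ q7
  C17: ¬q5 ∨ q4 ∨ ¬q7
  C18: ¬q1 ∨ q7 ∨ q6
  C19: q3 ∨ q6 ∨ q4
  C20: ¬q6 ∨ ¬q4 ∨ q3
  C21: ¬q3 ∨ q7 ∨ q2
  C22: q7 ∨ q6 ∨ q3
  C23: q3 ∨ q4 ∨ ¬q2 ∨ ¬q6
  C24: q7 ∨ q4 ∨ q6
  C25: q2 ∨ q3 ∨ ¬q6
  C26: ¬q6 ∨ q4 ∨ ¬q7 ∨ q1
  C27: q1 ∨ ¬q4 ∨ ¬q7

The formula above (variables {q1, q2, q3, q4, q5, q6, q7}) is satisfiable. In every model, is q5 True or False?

Suppose q5 = True.
Case q1 = False:
Case q2 = False:
The clause (¬q4) is unit, so q4 = False.
The clause (¬q6) is unit, so q6 = False.
The clause (¬q7) is unit, so q7 = False.
That conflicts with the unit clause (q7).
That branch fails; take q2 = True instead.
The clause (¬q4) is unit, so q4 = False.
The clause (¬q7) is unit, so q7 = False.
The clause (¬q3) is unit, so q3 = False.
The clause (¬q6) is unit, so q6 = False.
That conflicts with the unit clause (q6).
Neither q2 = True nor q2 = False works.
That branch fails; take q1 = True instead.
The clause (¬q2) is unit, so q2 = False.
That conflicts with the unit clause (q2).
Neither q1 = True nor q1 = False works.
So every satisfying assignment has q5 = False.

False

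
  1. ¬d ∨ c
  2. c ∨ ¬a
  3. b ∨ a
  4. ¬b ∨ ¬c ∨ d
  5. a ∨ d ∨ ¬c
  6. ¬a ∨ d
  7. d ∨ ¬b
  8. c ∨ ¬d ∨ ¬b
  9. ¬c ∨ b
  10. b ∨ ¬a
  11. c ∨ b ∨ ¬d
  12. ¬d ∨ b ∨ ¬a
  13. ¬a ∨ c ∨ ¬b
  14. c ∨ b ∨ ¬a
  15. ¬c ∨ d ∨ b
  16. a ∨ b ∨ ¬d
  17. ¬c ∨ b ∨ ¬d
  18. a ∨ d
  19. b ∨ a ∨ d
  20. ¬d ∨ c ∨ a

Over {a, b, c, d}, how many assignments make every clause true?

There are 2^4 = 16 truth assignments over (a, b, c, d).
Check each against the 20 clauses (columns in the order a, b, c, d):
  F F F F  ✗ fails (b ∨ a)
  F F F T  ✗ fails (¬d ∨ c)
  F F T F  ✗ fails (b ∨ a)
  F F T T  ✗ fails (b ∨ a)
  F T F F  ✗ fails (d ∨ ¬b)
  F T F T  ✗ fails (¬d ∨ c)
  F T T F  ✗ fails (¬b ∨ ¬c ∨ d)
  F T T T  ✓ satisfies all
  T F F F  ✗ fails (c ∨ ¬a)
  T F F T  ✗ fails (¬d ∨ c)
  T F T F  ✗ fails (¬a ∨ d)
  T F T T  ✗ fails (¬c ∨ b)
  T T F F  ✗ fails (c ∨ ¬a)
  T T F T  ✗ fails (¬d ∨ c)
  T T T F  ✗ fails (¬b ∨ ¬c ∨ d)
  T T T T  ✓ satisfies all
2 of the 16 rows are models.

2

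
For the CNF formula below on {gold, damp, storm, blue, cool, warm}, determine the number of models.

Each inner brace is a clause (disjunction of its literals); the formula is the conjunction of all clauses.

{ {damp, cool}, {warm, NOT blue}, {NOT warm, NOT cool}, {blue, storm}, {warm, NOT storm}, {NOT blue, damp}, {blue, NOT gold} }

5

There are 2^6 = 64 truth assignments over (gold, damp, storm, blue, cool, warm).
Split on gold. With gold = true, the clauses containing gold are satisfied and NOT gold drops from the rest; 2 of the 2^5 = 32 assignments to the other variables satisfy what remains.
With gold = false, by the same count on the reduced clause set, 3 assignments work.
Total: 2 + 3 = 5.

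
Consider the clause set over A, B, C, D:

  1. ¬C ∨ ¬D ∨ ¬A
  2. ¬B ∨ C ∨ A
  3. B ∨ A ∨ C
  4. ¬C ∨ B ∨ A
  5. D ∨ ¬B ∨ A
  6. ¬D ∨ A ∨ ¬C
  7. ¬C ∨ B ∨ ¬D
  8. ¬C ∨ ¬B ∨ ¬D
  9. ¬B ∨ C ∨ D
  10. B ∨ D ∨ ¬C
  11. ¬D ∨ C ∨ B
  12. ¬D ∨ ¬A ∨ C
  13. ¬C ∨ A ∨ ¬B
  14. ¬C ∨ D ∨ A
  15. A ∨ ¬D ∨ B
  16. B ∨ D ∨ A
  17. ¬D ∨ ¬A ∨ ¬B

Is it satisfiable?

Suppose C = False.
Suppose B = False.
(A) alone gives A = True.
(¬D) alone gives D = False.
Every clause now holds.
A satisfying assignment: A: True, B: False, C: False, D: False.

Yes, satisfiable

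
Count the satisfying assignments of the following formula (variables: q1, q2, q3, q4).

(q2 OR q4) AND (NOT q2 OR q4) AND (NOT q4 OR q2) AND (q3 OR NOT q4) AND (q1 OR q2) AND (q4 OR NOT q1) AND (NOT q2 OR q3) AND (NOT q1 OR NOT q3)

There are 2^4 = 16 truth assignments over (q1, q2, q3, q4).
Check each against the 8 clauses (columns in the order q1, q2, q3, q4):
  F F F F  ✗ fails (q2 OR q4)
  F F F T  ✗ fails (NOT q4 OR q2)
  F F T F  ✗ fails (q2 OR q4)
  F F T T  ✗ fails (NOT q4 OR q2)
  F T F F  ✗ fails (NOT q2 OR q4)
  F T F T  ✗ fails (q3 OR NOT q4)
  F T T F  ✗ fails (NOT q2 OR q4)
  F T T T  ✓ satisfies all
  T F F F  ✗ fails (q2 OR q4)
  T F F T  ✗ fails (NOT q4 OR q2)
  T F T F  ✗ fails (q2 OR q4)
  T F T T  ✗ fails (NOT q4 OR q2)
  T T F F  ✗ fails (NOT q2 OR q4)
  T T F T  ✗ fails (q3 OR NOT q4)
  T T T F  ✗ fails (NOT q2 OR q4)
  T T T T  ✗ fails (NOT q1 OR NOT q3)
1 of the 16 rows is a model.

1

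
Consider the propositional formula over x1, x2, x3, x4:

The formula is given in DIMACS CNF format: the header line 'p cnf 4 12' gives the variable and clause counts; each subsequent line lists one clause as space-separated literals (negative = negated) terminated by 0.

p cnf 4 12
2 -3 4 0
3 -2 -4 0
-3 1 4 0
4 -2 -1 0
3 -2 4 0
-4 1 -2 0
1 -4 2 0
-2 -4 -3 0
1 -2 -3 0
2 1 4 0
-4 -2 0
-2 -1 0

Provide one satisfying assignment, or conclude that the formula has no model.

Try x4 = False.
Try x2 = False.
From the singleton clause (¬x3), x3 = False.
From the singleton clause (x1), x1 = True.
This assignment satisfies each clause.

x1=True, x2=False, x3=False, x4=False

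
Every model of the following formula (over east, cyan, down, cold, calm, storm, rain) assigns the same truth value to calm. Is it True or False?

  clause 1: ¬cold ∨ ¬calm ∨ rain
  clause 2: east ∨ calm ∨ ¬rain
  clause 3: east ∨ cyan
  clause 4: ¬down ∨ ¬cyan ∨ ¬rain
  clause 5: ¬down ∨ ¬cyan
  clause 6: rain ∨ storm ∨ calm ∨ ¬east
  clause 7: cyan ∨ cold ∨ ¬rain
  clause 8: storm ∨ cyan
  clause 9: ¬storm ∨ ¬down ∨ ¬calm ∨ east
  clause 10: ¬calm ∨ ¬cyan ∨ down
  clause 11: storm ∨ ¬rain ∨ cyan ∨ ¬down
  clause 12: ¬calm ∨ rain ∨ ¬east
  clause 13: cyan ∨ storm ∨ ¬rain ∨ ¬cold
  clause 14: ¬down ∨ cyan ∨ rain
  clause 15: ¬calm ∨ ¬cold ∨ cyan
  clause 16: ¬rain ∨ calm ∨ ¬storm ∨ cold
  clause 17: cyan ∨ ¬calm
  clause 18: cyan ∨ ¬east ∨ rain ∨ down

False

Suppose calm = True.
Unit clause (cyan) forces cyan = True.
Unit clause (¬down) forces down = False.
Now (down) is unsatisfied and unit — conflict.
So every satisfying assignment has calm = False.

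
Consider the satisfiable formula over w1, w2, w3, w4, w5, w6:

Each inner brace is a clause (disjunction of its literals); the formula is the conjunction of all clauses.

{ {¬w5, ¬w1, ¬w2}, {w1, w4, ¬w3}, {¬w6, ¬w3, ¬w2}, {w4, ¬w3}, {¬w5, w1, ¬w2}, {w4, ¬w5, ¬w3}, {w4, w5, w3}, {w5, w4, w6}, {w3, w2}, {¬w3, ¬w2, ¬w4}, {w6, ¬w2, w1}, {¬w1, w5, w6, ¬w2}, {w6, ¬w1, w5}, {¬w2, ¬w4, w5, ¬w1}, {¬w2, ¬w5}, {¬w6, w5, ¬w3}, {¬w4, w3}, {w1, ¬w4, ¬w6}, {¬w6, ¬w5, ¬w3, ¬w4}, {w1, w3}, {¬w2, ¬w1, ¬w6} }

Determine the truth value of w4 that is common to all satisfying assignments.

Suppose w4 = False.
The clause (¬w3) is unit, so w3 = False.
The clause (w5) is unit, so w5 = True.
The clause (w2) is unit, so w2 = True.
That conflicts with the unit clause (¬w2).
So every satisfying assignment has w4 = True.

True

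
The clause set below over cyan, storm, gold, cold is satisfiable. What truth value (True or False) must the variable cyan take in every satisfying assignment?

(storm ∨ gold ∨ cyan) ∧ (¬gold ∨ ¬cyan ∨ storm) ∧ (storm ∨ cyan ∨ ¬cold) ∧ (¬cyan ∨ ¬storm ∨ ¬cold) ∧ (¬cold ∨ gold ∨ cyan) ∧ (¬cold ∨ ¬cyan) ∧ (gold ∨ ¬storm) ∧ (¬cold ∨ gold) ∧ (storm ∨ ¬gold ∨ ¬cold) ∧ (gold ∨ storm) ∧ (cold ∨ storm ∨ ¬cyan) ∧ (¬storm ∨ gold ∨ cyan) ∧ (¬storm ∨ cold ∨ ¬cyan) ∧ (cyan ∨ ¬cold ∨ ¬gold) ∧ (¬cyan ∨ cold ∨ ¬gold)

False

Suppose cyan = True.
The clause (¬cold) is unit, so cold = False.
The clause (storm) is unit, so storm = True.
That conflicts with the unit clause (¬storm).
So every satisfying assignment has cyan = False.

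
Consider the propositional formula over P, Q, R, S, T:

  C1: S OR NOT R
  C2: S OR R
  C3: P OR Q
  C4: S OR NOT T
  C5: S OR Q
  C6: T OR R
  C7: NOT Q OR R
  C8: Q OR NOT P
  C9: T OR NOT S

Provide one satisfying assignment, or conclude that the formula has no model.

Try S = true.
Unit clause (T) forces T = true.
Try P = true.
Unit clause (Q) forces Q = true.
Unit clause (R) forces R = true.
Every clause now holds.

P=true, Q=true, R=true, S=true, T=true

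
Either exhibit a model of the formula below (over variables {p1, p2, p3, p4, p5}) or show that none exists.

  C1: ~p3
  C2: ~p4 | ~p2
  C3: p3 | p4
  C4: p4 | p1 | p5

p1: 1,  p2: 0,  p3: 0,  p4: 1,  p5: 1

Unit clause (~p3) forces p3 = 0.
Unit clause (p4) forces p4 = 1.
Unit clause (~p2) forces p2 = 0.
No clause remains; p1, p5 are free.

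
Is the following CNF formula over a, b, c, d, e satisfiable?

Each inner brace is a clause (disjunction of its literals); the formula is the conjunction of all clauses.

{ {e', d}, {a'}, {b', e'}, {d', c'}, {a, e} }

Unit clause (a') forces a = 0.
Unit clause (e) forces e = 1.
Unit clause (d) forces d = 1.
Unit clause (b') forces b = 0.
Unit clause (c') forces c = 0.
All clauses are satisfied.
A satisfying assignment: a=0, b=0, c=0, d=1, e=1.

Satisfiable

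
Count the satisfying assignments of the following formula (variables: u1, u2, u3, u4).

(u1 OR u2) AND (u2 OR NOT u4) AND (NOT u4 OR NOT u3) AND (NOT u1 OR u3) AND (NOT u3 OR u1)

4

There are 2^4 = 16 truth assignments over (u1, u2, u3, u4).
Check each against the 5 clauses (columns in the order u1, u2, u3, u4):
  F F F F  ✗ fails (u1 OR u2)
  F F F T  ✗ fails (u1 OR u2)
  F F T F  ✗ fails (u1 OR u2)
  F F T T  ✗ fails (u1 OR u2)
  F T F F  ✓ satisfies all
  F T F T  ✓ satisfies all
  F T T F  ✗ fails (NOT u3 OR u1)
  F T T T  ✗ fails (NOT u4 OR NOT u3)
  T F F F  ✗ fails (NOT u1 OR u3)
  T F F T  ✗ fails (u2 OR NOT u4)
  T F T F  ✓ satisfies all
  T F T T  ✗ fails (u2 OR NOT u4)
  T T F F  ✗ fails (NOT u1 OR u3)
  T T F T  ✗ fails (NOT u1 OR u3)
  T T T F  ✓ satisfies all
  T T T T  ✗ fails (NOT u4 OR NOT u3)
4 of the 16 rows are models.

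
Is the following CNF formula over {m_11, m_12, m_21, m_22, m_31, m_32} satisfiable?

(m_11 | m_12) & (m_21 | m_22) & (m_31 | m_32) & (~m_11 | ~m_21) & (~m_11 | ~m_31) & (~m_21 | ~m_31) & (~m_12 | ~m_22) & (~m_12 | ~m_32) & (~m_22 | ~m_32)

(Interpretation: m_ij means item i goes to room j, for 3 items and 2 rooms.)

Unsatisfiable

Suppose m_11 = 1.
Unit clause (~m_21) forces m_21 = 0.
Unit clause (m_22) forces m_22 = 1.
Unit clause (~m_31) forces m_31 = 0.
Unit clause (m_32) forces m_32 = 1.
That conflicts with the unit clause (~m_32).
Undo m_11 and try m_11 = 0.
Unit clause (m_12) forces m_12 = 1.
Unit clause (~m_22) forces m_22 = 0.
Unit clause (m_21) forces m_21 = 1.
Unit clause (~m_31) forces m_31 = 0.
Unit clause (m_32) forces m_32 = 1.
That conflicts with the unit clause (~m_32).
Neither m_11 = 1 nor m_11 = 0 works.
No assignment satisfies every clause.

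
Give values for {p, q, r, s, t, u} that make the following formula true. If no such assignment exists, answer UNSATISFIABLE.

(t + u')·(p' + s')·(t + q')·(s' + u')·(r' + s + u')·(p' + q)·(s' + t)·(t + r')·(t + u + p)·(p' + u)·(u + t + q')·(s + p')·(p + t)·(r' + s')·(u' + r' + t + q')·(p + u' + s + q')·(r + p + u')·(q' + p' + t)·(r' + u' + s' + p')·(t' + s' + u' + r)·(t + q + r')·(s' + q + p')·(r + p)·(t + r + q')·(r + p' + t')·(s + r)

Case t = 1:
Case p = 0:
The clause (r) is unit, so r = 1.
The clause (s') is unit, so s = 0.
The clause (u') is unit, so u = 0.
All clauses hold; q can take either value.

p=0; q=1; r=1; s=0; t=1; u=0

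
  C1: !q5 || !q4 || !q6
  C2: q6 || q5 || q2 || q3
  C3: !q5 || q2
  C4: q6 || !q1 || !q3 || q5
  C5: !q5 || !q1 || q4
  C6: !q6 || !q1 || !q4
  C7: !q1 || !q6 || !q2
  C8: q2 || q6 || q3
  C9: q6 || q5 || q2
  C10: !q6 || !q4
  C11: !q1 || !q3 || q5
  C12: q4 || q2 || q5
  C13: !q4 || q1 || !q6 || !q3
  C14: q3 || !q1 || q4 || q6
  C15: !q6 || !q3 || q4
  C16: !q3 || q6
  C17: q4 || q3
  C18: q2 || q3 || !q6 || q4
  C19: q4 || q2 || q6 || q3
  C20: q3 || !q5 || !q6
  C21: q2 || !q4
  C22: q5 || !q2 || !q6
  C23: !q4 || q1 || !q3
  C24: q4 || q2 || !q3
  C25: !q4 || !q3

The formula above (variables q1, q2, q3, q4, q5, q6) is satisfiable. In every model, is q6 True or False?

False

Suppose q6 = true.
Unit clause (!q4) forces q4 = false.
Unit clause (!q3) forces q3 = false.
But (q3) is also a unit clause — contradiction.
So every satisfying assignment has q6 = False.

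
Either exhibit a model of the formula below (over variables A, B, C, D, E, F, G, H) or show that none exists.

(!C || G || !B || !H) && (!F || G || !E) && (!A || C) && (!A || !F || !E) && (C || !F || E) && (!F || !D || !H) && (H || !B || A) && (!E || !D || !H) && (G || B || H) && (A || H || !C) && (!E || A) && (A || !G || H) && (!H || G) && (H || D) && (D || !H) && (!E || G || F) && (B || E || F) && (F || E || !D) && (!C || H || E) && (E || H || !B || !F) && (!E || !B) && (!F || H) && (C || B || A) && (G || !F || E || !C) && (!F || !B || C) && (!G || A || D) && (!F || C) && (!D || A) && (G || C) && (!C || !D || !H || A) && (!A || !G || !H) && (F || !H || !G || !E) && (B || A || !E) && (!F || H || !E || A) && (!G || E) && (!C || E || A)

Case A = true:
(C) alone gives C = true.
Case F = false:
Case H = false:
(D) alone gives D = true.
(E) alone gives E = true.
(G) alone gives G = true.
(!B) alone gives B = false.
This assignment satisfies each clause.

A ↦ true; B ↦ false; C ↦ true; D ↦ true; E ↦ true; F ↦ false; G ↦ true; H ↦ false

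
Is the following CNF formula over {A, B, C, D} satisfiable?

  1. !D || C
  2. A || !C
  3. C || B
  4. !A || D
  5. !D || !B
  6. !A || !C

Branch on D: set D = false.
The clause (!A) is unit, so A = false.
The clause (!C) is unit, so C = false.
The clause (B) is unit, so B = true.
All clauses are satisfied.
A satisfying assignment: A ↦ false,  B ↦ true,  C ↦ false,  D ↦ false.

Yes, satisfiable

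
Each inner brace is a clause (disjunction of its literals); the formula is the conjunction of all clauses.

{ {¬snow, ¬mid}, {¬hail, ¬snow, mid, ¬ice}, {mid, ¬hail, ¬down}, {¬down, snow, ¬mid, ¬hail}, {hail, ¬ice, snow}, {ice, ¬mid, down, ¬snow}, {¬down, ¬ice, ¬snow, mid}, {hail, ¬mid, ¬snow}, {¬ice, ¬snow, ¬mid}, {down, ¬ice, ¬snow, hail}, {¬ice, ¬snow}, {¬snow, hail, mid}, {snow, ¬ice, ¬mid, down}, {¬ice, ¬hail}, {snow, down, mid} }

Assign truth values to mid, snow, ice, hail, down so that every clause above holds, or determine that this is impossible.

mid ↦ True,  snow ↦ False,  ice ↦ False,  hail ↦ False,  down ↦ False

Suppose snow = False.
Suppose hail = False.
Unit clause (¬ice) forces ice = False.
Suppose down = False.
Unit clause (mid) forces mid = True.
All clauses are satisfied.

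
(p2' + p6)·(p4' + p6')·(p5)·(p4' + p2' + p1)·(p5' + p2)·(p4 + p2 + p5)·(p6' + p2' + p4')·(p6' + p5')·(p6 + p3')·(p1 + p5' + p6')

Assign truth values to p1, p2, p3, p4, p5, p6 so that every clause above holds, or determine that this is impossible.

Unit clause (p5) forces p5 = 1.
Unit clause (p2) forces p2 = 1.
Unit clause (p6) forces p6 = 1.
That conflicts with the unit clause (p6').

UNSATISFIABLE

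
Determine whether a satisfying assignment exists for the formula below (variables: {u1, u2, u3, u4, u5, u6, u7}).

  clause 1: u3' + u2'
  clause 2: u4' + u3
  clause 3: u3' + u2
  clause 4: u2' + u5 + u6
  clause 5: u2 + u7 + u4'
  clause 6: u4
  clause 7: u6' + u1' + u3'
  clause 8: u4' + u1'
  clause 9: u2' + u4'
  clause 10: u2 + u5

(u4) alone gives u4 = 1.
(u3) alone gives u3 = 1.
(u2') alone gives u2 = 0.
Now (u2) is unsatisfied and unit — conflict.
No assignment satisfies every clause.

No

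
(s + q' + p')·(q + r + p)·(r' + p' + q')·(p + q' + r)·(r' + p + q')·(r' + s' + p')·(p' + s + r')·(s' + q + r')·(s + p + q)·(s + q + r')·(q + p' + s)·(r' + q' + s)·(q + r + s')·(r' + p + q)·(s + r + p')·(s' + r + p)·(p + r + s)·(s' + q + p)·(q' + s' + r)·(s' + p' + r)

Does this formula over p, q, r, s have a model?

Case s = 1:
Case r = 0:
(q) alone gives q = 1.
Now (q') is unsatisfied and unit — conflict.
That branch fails; take r = 1 instead.
(p') alone gives p = 0.
(q') alone gives q = 0.
Now (q) is unsatisfied and unit — conflict.
Either choice for r ends in contradiction.
That branch fails; take s = 0 instead.
Case q = 0:
(p) alone gives p = 1.
Now (p') is unsatisfied and unit — conflict.
That branch fails; take q = 1 instead.
(p') alone gives p = 0.
(r) alone gives r = 1.
Now (r') is unsatisfied and unit — conflict.
Either choice for q ends in contradiction.
Either choice for s ends in contradiction.
No assignment satisfies every clause.

No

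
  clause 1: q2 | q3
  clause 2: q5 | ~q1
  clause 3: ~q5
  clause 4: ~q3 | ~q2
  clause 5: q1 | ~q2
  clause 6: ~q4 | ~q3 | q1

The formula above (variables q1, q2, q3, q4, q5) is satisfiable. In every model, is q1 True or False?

Suppose q1 = 1.
From the singleton clause (q5), q5 = 1.
Now (~q5) is unsatisfied and unit — conflict.
So every satisfying assignment has q1 = False.

False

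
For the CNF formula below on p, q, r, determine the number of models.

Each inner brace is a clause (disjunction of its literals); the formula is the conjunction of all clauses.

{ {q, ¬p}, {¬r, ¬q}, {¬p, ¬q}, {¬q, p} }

There are 2^3 = 8 truth assignments over (p, q, r).
Check each against the 4 clauses (columns in the order p, q, r):
  F F F  ✓ satisfies all
  F F T  ✓ satisfies all
  F T F  ✗ fails (¬q ∨ p)
  F T T  ✗ fails (¬r ∨ ¬q)
  T F F  ✗ fails (q ∨ ¬p)
  T F T  ✗ fails (q ∨ ¬p)
  T T F  ✗ fails (¬p ∨ ¬q)
  T T T  ✗ fails (¬r ∨ ¬q)
2 of the 8 rows are models.

2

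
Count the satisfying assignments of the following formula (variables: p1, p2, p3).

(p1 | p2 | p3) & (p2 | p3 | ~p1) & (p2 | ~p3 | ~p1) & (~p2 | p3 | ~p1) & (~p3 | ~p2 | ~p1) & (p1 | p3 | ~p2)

There are 2^3 = 8 truth assignments over (p1, p2, p3).
Check each against the 6 clauses (columns in the order p1, p2, p3):
  F F F  ✗ fails (p1 | p2 | p3)
  F F T  ✓ satisfies all
  F T F  ✗ fails (p1 | p3 | ~p2)
  F T T  ✓ satisfies all
  T F F  ✗ fails (p2 | p3 | ~p1)
  T F T  ✗ fails (p2 | ~p3 | ~p1)
  T T F  ✗ fails (~p2 | p3 | ~p1)
  T T T  ✗ fails (~p3 | ~p2 | ~p1)
2 of the 8 rows are models.

2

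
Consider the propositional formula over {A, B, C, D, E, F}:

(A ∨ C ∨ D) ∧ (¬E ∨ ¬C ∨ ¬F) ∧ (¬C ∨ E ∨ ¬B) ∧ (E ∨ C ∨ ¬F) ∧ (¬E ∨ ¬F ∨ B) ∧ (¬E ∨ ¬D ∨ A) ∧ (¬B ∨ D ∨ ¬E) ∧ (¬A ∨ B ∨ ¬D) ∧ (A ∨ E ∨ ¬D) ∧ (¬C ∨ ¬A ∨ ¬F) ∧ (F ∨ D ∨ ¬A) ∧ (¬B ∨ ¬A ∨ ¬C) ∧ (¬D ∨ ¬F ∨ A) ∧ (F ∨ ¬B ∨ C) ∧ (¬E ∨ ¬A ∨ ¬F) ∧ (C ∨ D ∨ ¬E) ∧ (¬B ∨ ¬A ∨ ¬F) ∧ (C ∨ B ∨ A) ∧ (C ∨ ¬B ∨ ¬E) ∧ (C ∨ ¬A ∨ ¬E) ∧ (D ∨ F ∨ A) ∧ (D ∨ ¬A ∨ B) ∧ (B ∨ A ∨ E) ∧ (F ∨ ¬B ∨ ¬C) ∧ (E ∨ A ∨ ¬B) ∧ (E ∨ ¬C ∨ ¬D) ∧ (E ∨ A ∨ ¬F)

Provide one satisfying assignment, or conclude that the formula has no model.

Case A = True:
Case B = True:
Unit clause (¬C) forces C = False.
Unit clause (F) forces F = True.
But (¬F) is also a unit clause — contradiction.
Undo B and try B = False.
Unit clause (¬D) forces D = False.
But (D) is also a unit clause — contradiction.
Neither B = True nor B = False works.
Undo A and try A = False.
Case C = True:
Case E = False:
Unit clause (¬B) forces B = False.
But (B) is also a unit clause — contradiction.
Undo E and try E = True.
Unit clause (¬F) forces F = False.
Unit clause (¬D) forces D = False.
But (D) is also a unit clause — contradiction.
Neither E = True nor E = False works.
Undo C and try C = False.
Unit clause (D) forces D = True.
Unit clause (¬E) forces E = False.
But (E) is also a unit clause — contradiction.
Neither C = True nor C = False works.
Neither A = True nor A = False works.

UNSATISFIABLE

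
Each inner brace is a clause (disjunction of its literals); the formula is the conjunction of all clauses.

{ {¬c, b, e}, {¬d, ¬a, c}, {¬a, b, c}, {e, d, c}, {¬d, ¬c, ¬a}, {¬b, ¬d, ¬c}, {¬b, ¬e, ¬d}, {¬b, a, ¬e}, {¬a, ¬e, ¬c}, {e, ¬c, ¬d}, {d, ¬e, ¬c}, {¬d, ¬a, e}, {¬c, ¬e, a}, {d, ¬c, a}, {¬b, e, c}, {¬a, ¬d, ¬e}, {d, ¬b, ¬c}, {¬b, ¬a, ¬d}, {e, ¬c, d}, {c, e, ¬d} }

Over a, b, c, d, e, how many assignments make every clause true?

There are 2^5 = 32 truth assignments over (a, b, c, d, e).
Split on e. With e = True, the clauses containing e are satisfied and ¬e drops from the rest; 3 of the 2^4 = 16 assignments to the other variables satisfy what remains.
With e = False, by the same count on the reduced clause set, 0 assignments work.
Total: 3 + 0 = 3.

3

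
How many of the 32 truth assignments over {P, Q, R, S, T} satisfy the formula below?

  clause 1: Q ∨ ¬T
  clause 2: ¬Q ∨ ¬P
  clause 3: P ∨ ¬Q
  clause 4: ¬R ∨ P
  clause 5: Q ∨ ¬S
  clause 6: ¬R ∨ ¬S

3

There are 2^5 = 32 truth assignments over (P, Q, R, S, T).
Split on S. With S = True, the clauses containing S are satisfied and ¬S drops from the rest; 0 of the 2^4 = 16 assignments to the other variables satisfy what remains.
With S = False, by the same count on the reduced clause set, 3 assignments work.
Total: 0 + 3 = 3.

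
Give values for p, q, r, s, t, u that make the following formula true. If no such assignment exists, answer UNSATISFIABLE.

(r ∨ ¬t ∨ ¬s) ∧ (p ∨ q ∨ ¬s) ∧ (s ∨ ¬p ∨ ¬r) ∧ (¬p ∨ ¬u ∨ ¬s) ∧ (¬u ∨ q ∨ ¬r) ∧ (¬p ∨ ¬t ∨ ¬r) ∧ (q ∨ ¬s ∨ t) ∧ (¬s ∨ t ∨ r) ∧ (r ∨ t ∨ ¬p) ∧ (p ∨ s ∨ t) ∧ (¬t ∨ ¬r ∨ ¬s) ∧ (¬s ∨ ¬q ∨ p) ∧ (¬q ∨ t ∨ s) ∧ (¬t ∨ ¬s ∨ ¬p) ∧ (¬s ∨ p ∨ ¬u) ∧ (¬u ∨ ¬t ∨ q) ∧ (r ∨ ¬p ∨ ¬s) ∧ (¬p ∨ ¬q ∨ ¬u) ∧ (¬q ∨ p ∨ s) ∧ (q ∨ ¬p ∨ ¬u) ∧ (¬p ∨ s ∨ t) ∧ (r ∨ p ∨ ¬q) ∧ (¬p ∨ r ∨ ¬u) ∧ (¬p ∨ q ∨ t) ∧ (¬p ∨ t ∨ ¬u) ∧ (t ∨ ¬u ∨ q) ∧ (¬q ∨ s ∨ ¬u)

p=True, q=True, r=True, s=True, t=False, u=False

Case r = True:
Case s = True:
The clause (¬t) is unit, so t = False.
The clause (q) is unit, so q = True.
The clause (p) is unit, so p = True.
The clause (¬u) is unit, so u = False.
This assignment satisfies each clause.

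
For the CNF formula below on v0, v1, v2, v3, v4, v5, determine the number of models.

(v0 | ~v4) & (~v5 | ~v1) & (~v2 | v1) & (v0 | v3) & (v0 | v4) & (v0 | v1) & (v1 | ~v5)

There are 2^6 = 64 truth assignments over (v0, v1, v2, v3, v4, v5).
Split on v2. With v2 = 1, the clauses containing v2 are satisfied and ~v2 drops from the rest; 4 of the 2^5 = 32 assignments to the other variables satisfy what remains.
With v2 = 0, by the same count on the reduced clause set, 8 assignments work.
(One model: v0=T, v1=F, v2=F, v3=F, v4=F, v5=F.)
Total: 4 + 8 = 12.

12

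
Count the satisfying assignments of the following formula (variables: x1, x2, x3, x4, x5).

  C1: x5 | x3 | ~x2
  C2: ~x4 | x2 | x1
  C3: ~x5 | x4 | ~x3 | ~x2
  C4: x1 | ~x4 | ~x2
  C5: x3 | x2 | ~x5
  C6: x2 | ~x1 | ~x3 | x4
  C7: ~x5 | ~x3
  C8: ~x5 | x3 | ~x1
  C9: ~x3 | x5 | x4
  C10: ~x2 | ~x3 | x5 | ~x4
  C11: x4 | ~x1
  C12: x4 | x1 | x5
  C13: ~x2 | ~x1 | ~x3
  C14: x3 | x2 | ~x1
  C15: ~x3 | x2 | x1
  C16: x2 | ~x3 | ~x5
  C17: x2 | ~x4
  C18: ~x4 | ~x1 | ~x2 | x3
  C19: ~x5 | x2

There are 2^5 = 32 truth assignments over (x1, x2, x3, x4, x5).
Split on x1. With x1 = 1, the clauses containing x1 are satisfied and ~x1 drops from the rest; 0 of the 2^4 = 16 assignments to the other variables satisfy what remains.
With x1 = 0, by the same count on the reduced clause set, 1 assignment works.
Total: 0 + 1 = 1.

1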